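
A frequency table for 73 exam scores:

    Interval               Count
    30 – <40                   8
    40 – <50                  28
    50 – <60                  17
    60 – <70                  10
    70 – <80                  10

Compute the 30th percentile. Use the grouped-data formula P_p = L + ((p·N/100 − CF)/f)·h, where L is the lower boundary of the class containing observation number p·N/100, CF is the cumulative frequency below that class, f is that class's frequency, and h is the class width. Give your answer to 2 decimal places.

44.96

N = 73; target position k = 30/100 · 73 = 21.9.
Cumulative frequencies: 8, 36, 53, 63, 73.
Observation 21.9 falls in the class 40 – <50.
L = 40, CF = 8, f = 28, h = 10.
P30 = 40 + ((21.9 − 8)/28)·10 = 40 + 4.96429 = 44.9643.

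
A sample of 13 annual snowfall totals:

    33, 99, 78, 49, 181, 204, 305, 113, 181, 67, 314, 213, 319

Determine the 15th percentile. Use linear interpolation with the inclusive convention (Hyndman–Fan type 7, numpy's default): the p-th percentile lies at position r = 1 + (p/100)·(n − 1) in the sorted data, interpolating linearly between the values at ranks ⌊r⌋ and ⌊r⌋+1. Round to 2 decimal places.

63.40

Sorted: 33, 49, 67, 78, 99, 113, 181, 181, 204, 213, 305, 314, 319.
n = 13.
r = 1 + (15/100)·(13 − 1) = 1 + 1.8 = 2.8.
Rank 2 is 49 and rank 3 is 67.
Interpolate: 49 + 0.8·(67 − 49) = 49 + 0.8·18 = 63.4.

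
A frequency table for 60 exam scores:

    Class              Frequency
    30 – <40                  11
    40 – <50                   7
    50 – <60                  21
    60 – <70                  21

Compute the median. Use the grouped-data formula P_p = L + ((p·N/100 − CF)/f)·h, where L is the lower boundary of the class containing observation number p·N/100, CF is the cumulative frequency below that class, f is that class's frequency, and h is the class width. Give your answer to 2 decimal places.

N = 60; target position k = 50/100 · 60 = 30.
Cumulative frequencies: 11, 18, 39, 60.
Observation 30 falls in the class 50 – <60.
L = 50, CF = 18, f = 21, h = 10.
P50 = 50 + ((30 − 18)/21)·10 = 50 + 5.71429 = 55.7143.

55.71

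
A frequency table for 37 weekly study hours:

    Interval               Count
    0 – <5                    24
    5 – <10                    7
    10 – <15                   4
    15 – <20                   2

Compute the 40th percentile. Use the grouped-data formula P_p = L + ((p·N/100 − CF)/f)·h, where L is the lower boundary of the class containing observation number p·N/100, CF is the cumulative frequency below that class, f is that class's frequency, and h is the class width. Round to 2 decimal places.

N = 37; target position k = 40/100 · 37 = 14.8.
Cumulative frequencies: 24, 31, 35, 37.
Observation 14.8 falls in the class 0 – <5.
L = 0, CF = 0, f = 24, h = 5.
P40 = 0 + ((14.8 − 0)/24)·5 = 0 + 3.08333 = 3.08333.

3.08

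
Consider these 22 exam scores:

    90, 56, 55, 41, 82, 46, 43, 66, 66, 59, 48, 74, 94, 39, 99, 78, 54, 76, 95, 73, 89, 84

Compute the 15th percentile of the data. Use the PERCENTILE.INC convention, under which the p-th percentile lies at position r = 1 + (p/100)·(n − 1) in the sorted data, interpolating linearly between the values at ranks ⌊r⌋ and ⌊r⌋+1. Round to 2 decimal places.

46.30

Sorted: 39, 41, 43, 46, 48, 54, 55, 56, 59, 66, 66, 73, 74, 76, 78, 82, 84, 89, 90, 94, 95, 99.
n = 22.
r = 1 + (15/100)·(22 − 1) = 1 + 3.15 = 4.15.
Rank 4 is 46 and rank 5 is 48.
Interpolate: 46 + 0.15·(48 − 46) = 46 + 0.15·2 = 46.3.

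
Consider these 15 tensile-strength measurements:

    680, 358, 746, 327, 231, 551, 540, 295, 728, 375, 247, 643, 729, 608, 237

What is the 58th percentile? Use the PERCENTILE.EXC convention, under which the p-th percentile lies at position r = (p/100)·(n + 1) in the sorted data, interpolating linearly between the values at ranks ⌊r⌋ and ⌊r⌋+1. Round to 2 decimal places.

Sorted: 231, 237, 247, 295, 327, 358, 375, 540, 551, 608, 643, 680, 728, 729, 746.
n = 15.
r = (58/100)·(15 + 1) = 9.28.
Rank 9 is 551 and rank 10 is 608.
Interpolate: 551 + 0.28·(608 − 551) = 551 + 0.28·57 = 566.96.

566.96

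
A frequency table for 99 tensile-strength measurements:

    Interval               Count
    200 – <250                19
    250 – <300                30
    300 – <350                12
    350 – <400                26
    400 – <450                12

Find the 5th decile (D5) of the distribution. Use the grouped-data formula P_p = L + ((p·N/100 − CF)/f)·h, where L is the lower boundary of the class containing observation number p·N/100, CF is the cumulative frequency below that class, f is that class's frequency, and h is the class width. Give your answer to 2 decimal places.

302.08

N = 99; target position k = 50/100 · 99 = 49.5.
Cumulative frequencies: 19, 49, 61, 87, 99.
Observation 49.5 falls in the class 300 – <350.
L = 300, CF = 49, f = 12, h = 50.
P50 = 300 + ((49.5 − 49)/12)·50 = 300 + 2.08333 = 302.083.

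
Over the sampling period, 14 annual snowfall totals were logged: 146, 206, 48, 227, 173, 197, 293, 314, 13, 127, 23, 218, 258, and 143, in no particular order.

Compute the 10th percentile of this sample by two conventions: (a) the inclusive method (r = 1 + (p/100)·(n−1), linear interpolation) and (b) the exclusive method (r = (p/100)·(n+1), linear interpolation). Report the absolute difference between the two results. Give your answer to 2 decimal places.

Sorted: 13, 23, 48, 127, 143, 146, 173, 197, 206, 218, 227, 258, 293, 314.
n = 14.
(a) r = 2.3; between ranks 2 (23) and 3 (48): 30.5.
(b) r = 1.5; between ranks 1 (13) and 2 (23): 18.
|30.5 − 18| = 12.5.

12.50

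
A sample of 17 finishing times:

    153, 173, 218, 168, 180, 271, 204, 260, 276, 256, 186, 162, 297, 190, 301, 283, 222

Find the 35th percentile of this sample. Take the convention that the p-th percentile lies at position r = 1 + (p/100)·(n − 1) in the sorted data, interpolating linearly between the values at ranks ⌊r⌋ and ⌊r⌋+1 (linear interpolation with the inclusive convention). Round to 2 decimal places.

Sorted: 153, 162, 168, 173, 180, 186, 190, 204, 218, 222, 256, 260, 271, 276, 283, 297, 301.
n = 17.
r = 1 + (35/100)·(17 − 1) = 1 + 5.6 = 6.6.
Rank 6 is 186 and rank 7 is 190.
Interpolate: 186 + 0.6·(190 − 186) = 186 + 0.6·4 = 188.4.

188.40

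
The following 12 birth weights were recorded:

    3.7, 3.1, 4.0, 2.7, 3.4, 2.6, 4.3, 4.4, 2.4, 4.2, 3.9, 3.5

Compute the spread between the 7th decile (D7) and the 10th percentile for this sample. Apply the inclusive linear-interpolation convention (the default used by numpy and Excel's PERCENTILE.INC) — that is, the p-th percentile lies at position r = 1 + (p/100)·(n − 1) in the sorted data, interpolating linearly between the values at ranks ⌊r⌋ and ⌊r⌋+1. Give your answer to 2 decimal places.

1.36

Sorted: 2.4, 2.6, 2.7, 3.1, 3.4, 3.5, 3.7, 3.9, 4.0, 4.2, 4.3, 4.4.
n = 12.
P10: r = 2.1; ranks 2–3 are 2.6, 2.7; interpolating gives 2.61.
P70: r = 8.7; ranks 8–9 are 3.9, 4.0; interpolating gives 3.97.
Difference: 3.97 − 2.61 = 1.36.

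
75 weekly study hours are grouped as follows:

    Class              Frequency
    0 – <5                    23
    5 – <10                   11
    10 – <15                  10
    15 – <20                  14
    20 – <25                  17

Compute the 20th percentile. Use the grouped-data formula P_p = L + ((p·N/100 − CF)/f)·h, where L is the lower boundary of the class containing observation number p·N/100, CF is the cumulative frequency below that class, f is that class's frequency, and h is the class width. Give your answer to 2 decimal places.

N = 75; target position k = 20/100 · 75 = 15.
Cumulative frequencies: 23, 34, 44, 58, 75.
Observation 15 falls in the class 0 – <5.
L = 0, CF = 0, f = 23, h = 5.
P20 = 0 + ((15 − 0)/23)·5 = 0 + 3.26087 = 3.26087.

3.26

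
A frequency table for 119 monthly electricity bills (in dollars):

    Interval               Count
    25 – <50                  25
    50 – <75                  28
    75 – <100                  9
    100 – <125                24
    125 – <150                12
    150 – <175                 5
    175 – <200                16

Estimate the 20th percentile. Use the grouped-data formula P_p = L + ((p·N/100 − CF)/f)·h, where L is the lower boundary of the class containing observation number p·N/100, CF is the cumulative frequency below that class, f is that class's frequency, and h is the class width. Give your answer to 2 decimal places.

48.80

N = 119; target position k = 20/100 · 119 = 23.8.
Cumulative frequencies: 25, 53, 62, 86, 98, 103, 119.
Observation 23.8 falls in the class 25 – <50.
L = 25, CF = 0, f = 25, h = 25.
P20 = 25 + ((23.8 − 0)/25)·25 = 25 + 23.8 = 48.8.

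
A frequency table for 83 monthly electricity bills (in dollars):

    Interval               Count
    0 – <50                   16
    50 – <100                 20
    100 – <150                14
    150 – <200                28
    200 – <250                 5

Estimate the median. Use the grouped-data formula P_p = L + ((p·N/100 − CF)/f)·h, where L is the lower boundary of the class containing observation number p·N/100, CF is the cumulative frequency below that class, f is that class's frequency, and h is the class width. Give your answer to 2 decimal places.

N = 83; target position k = 50/100 · 83 = 41.5.
Cumulative frequencies: 16, 36, 50, 78, 83.
Observation 41.5 falls in the class 100 – <150.
L = 100, CF = 36, f = 14, h = 50.
P50 = 100 + ((41.5 − 36)/14)·50 = 100 + 19.6429 = 119.643.

119.64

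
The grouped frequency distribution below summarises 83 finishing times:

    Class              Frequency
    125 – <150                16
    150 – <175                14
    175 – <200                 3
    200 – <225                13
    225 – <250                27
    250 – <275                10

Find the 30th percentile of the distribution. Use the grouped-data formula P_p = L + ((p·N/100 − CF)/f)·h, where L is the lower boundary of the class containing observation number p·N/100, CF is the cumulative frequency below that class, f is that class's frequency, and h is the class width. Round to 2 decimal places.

N = 83; target position k = 30/100 · 83 = 24.9.
Cumulative frequencies: 16, 30, 33, 46, 73, 83.
Observation 24.9 falls in the class 150 – <175.
L = 150, CF = 16, f = 14, h = 25.
P30 = 150 + ((24.9 − 16)/14)·25 = 150 + 15.8929 = 165.893.

165.89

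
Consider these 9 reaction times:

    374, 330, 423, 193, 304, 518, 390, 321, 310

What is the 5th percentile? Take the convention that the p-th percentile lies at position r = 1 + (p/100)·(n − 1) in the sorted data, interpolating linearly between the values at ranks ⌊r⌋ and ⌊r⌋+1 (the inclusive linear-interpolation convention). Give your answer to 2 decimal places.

237.40

Sorted: 193, 304, 310, 321, 330, 374, 390, 423, 518.
n = 9.
r = 1 + (5/100)·(9 − 1) = 1 + 0.4 = 1.4.
Rank 1 is 193 and rank 2 is 304.
Interpolate: 193 + 0.4·(304 − 193) = 193 + 0.4·111 = 237.4.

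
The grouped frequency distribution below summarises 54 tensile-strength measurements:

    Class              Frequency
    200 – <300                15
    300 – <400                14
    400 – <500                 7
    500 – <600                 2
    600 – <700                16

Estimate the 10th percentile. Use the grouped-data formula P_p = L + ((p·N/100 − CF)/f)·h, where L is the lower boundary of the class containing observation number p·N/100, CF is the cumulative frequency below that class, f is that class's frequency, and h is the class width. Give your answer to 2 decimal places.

236.00

N = 54; target position k = 10/100 · 54 = 5.4.
Cumulative frequencies: 15, 29, 36, 38, 54.
Observation 5.4 falls in the class 200 – <300.
L = 200, CF = 0, f = 15, h = 100.
P10 = 200 + ((5.4 − 0)/15)·100 = 200 + 36 = 236.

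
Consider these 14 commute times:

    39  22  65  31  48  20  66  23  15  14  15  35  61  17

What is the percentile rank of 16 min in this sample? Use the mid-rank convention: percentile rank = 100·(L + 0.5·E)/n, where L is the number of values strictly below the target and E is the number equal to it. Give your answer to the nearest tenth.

21.4

Sorted: 14, 15, 15, 17, 20, 22, 23, 31, 35, 39, 48, 61, 65, 66.
Count below 16: L = 3; count equal: E = 0; n = 14.
Percentile rank = 100·(3 + 0.5·0)/14 = 100·3/14 = 21.43.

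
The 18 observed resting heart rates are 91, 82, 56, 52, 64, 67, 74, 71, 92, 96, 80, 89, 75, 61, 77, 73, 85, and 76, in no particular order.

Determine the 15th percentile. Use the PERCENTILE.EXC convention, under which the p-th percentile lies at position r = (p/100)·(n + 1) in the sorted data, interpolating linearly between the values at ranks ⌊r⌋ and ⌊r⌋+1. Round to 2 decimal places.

60.25

Sorted: 52, 56, 61, 64, 67, 71, 73, 74, 75, 76, 77, 80, 82, 85, 89, 91, 92, 96.
n = 18.
r = (15/100)·(18 + 1) = 2.85.
Rank 2 is 56 and rank 3 is 61.
Interpolate: 56 + 0.85·(61 − 56) = 56 + 0.85·5 = 60.25.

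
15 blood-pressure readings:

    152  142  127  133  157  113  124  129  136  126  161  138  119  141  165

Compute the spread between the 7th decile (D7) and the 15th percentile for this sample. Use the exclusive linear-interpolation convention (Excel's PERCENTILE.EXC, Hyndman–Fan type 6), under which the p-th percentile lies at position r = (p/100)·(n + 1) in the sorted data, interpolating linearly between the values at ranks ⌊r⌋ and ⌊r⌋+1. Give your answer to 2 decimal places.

23.00

Sorted: 113, 119, 124, 126, 127, 129, 133, 136, 138, 141, 142, 152, 157, 161, 165.
n = 15.
P15: r = 2.4; ranks 2–3 are 119, 124; interpolating gives 121.
P70: r = 11.2; ranks 11–12 are 142, 152; interpolating gives 144.
Difference: 144 − 121 = 23.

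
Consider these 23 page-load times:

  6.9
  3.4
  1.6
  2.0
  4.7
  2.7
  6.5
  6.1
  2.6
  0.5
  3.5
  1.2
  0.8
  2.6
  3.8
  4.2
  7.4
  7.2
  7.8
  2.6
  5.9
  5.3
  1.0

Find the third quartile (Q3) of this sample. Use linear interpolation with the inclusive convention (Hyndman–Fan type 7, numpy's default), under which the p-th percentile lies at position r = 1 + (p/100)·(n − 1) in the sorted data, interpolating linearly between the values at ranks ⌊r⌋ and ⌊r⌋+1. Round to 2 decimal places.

6.00

Sorted: 0.5, 0.8, 1.0, 1.2, 1.6, 2.0, 2.6, 2.6, 2.6, 2.7, 3.4, 3.5, 3.8, 4.2, 4.7, 5.3, 5.9, 6.1, 6.5, 6.9, 7.2, 7.4, 7.8.
n = 23.
r = 1 + (75/100)·(23 − 1) = 1 + 16.5 = 17.5.
Rank 17 is 5.9 and rank 18 is 6.1.
Interpolate: 5.9 + 0.5·(6.1 − 5.9) = 5.9 + 0.5·0.2 = 6.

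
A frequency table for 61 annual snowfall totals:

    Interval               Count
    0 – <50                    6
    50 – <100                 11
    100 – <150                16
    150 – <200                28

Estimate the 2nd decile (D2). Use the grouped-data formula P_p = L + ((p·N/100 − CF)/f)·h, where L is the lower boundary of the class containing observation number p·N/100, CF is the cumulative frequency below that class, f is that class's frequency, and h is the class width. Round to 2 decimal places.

N = 61; target position k = 20/100 · 61 = 12.2.
Cumulative frequencies: 6, 17, 33, 61.
Observation 12.2 falls in the class 50 – <100.
L = 50, CF = 6, f = 11, h = 50.
P20 = 50 + ((12.2 − 6)/11)·50 = 50 + 28.1818 = 78.1818.

78.18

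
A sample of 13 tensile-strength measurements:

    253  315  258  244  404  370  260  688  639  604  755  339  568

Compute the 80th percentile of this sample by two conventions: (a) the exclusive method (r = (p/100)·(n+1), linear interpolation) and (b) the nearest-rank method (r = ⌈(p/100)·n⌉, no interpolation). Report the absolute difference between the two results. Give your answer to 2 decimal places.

Sorted: 244, 253, 258, 260, 315, 339, 370, 404, 568, 604, 639, 688, 755.
n = 13.
(a) r = 11.2; between ranks 11 (639) and 12 (688): 648.8.
(b) the nearest-rank method: rank 11 → 639.
|648.8 − 639| = 9.8.

9.80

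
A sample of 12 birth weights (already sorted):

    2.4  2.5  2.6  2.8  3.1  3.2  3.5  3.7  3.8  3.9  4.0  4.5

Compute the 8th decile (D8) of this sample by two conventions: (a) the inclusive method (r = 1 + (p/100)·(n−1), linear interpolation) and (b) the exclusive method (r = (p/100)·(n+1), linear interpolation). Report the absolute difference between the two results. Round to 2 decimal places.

n = 12.
(a) r = 9.8; between ranks 9 (3.8) and 10 (3.9): 3.88.
(b) r = 10.4; between ranks 10 (3.9) and 11 (4.0): 3.94.
|3.88 − 3.94| = 0.06.

0.06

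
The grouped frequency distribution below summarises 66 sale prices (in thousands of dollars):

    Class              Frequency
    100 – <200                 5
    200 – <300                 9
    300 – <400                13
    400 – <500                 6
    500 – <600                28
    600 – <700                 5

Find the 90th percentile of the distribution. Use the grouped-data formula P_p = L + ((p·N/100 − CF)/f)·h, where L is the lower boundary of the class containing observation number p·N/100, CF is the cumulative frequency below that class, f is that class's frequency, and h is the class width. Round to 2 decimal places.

N = 66; target position k = 90/100 · 66 = 59.4.
Cumulative frequencies: 5, 14, 27, 33, 61, 66.
Observation 59.4 falls in the class 500 – <600.
L = 500, CF = 33, f = 28, h = 100.
P90 = 500 + ((59.4 − 33)/28)·100 = 500 + 94.2857 = 594.286.

594.29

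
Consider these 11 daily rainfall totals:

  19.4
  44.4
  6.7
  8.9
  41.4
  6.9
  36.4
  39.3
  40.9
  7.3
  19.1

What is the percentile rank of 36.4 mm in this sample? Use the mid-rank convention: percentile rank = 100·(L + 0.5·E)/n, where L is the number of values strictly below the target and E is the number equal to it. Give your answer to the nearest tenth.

Sorted: 6.7, 6.9, 7.3, 8.9, 19.1, 19.4, 36.4, 39.3, 40.9, 41.4, 44.4.
Count below 36.4: L = 6; count equal: E = 1; n = 11.
Percentile rank = 100·(6 + 0.5·1)/11 = 100·6.5/11 = 59.09.

59.1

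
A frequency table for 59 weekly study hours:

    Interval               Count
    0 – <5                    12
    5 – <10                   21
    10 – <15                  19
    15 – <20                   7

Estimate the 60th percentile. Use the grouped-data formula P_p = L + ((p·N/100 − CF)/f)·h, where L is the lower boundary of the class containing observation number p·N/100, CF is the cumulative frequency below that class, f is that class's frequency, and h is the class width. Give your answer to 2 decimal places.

10.63

N = 59; target position k = 60/100 · 59 = 35.4.
Cumulative frequencies: 12, 33, 52, 59.
Observation 35.4 falls in the class 10 – <15.
L = 10, CF = 33, f = 19, h = 5.
P60 = 10 + ((35.4 − 33)/19)·5 = 10 + 0.631579 = 10.6316.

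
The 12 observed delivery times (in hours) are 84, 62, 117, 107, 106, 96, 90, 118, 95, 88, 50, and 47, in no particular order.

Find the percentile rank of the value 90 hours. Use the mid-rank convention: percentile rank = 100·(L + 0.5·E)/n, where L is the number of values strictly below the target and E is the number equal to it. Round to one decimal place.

45.8

Sorted: 47, 50, 62, 84, 88, 90, 95, 96, 106, 107, 117, 118.
Count below 90: L = 5; count equal: E = 1; n = 12.
Percentile rank = 100·(5 + 0.5·1)/12 = 100·5.5/12 = 45.83.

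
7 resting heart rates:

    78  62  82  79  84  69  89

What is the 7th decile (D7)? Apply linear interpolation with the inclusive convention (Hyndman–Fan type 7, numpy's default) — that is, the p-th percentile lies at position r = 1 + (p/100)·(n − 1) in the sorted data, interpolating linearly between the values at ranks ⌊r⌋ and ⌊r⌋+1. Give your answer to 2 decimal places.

82.40

Sorted: 62, 69, 78, 79, 82, 84, 89.
n = 7.
r = 1 + (70/100)·(7 − 1) = 1 + 4.2 = 5.2.
Rank 5 is 82 and rank 6 is 84.
Interpolate: 82 + 0.2·(84 − 82) = 82 + 0.2·2 = 82.4.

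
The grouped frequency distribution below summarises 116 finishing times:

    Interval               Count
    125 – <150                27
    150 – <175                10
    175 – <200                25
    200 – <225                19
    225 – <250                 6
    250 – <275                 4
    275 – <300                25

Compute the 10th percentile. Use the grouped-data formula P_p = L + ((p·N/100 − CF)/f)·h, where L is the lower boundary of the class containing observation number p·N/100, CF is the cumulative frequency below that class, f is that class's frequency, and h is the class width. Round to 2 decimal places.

N = 116; target position k = 10/100 · 116 = 11.6.
Cumulative frequencies: 27, 37, 62, 81, 87, 91, 116.
Observation 11.6 falls in the class 125 – <150.
L = 125, CF = 0, f = 27, h = 25.
P10 = 125 + ((11.6 − 0)/27)·25 = 125 + 10.7407 = 135.741.

135.74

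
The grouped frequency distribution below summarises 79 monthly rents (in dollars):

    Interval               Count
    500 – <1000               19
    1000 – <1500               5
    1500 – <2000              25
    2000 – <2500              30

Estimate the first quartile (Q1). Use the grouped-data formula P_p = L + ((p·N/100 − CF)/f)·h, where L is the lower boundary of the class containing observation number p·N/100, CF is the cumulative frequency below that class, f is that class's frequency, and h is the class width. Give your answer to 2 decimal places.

1075.00

N = 79; target position k = 25/100 · 79 = 19.75.
Cumulative frequencies: 19, 24, 49, 79.
Observation 19.75 falls in the class 1000 – <1500.
L = 1000, CF = 19, f = 5, h = 500.
P25 = 1000 + ((19.75 − 19)/5)·500 = 1000 + 75 = 1075.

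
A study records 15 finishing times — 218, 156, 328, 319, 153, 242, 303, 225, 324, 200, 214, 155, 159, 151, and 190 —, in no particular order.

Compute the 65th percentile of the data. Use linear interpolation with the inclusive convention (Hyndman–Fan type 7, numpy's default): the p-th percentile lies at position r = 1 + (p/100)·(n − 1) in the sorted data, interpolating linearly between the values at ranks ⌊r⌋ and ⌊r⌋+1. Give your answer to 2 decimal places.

226.70

Sorted: 151, 153, 155, 156, 159, 190, 200, 214, 218, 225, 242, 303, 319, 324, 328.
n = 15.
r = 1 + (65/100)·(15 − 1) = 1 + 9.1 = 10.1.
Rank 10 is 225 and rank 11 is 242.
Interpolate: 225 + 0.1·(242 − 225) = 225 + 0.1·17 = 226.7.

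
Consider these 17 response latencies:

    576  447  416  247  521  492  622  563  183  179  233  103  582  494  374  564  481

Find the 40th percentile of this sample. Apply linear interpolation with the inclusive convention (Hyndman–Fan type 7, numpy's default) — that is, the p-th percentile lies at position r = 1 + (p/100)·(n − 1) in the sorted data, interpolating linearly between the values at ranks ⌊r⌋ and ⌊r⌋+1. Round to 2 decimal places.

428.40

Sorted: 103, 179, 183, 233, 247, 374, 416, 447, 481, 492, 494, 521, 563, 564, 576, 582, 622.
n = 17.
r = 1 + (40/100)·(17 − 1) = 1 + 6.4 = 7.4.
Rank 7 is 416 and rank 8 is 447.
Interpolate: 416 + 0.4·(447 − 416) = 416 + 0.4·31 = 428.4.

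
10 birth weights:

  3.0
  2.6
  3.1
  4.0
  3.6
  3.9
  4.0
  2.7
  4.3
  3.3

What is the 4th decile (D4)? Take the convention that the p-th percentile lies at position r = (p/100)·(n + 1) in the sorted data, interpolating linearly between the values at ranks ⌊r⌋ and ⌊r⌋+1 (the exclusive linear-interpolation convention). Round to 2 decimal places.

Sorted: 2.6, 2.7, 3.0, 3.1, 3.3, 3.6, 3.9, 4.0, 4.0, 4.3.
n = 10.
r = (40/100)·(10 + 1) = 4.4.
Rank 4 is 3.1 and rank 5 is 3.3.
Interpolate: 3.1 + 0.4·(3.3 − 3.1) = 3.1 + 0.4·0.2 = 3.18.

3.18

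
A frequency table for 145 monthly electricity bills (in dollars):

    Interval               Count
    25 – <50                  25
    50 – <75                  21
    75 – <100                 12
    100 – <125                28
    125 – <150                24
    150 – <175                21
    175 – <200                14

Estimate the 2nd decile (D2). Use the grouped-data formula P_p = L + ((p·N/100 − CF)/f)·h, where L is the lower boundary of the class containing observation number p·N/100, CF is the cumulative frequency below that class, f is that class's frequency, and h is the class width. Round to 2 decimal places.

54.76

N = 145; target position k = 20/100 · 145 = 29.
Cumulative frequencies: 25, 46, 58, 86, 110, 131, 145.
Observation 29 falls in the class 50 – <75.
L = 50, CF = 25, f = 21, h = 25.
P20 = 50 + ((29 − 25)/21)·25 = 50 + 4.7619 = 54.7619.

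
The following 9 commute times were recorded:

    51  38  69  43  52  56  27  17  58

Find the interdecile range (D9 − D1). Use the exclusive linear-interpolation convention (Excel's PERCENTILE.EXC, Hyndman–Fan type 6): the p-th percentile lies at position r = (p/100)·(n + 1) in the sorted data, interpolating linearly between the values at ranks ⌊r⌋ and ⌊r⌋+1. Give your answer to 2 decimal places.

Sorted: 17, 27, 38, 43, 51, 52, 56, 58, 69.
n = 9.
P10: r = 1 (integer) → 17.
P90: r = 9 (integer) → 69.
Difference: 69 − 17 = 52.

52.00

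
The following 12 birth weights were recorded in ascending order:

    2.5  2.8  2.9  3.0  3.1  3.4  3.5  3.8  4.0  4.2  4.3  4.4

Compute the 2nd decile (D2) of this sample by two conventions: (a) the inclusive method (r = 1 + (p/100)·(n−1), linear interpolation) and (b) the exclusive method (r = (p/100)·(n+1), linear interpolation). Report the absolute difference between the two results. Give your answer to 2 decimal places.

n = 12.
(a) r = 3.2; between ranks 3 (2.9) and 4 (3.0): 2.92.
(b) r = 2.6; between ranks 2 (2.8) and 3 (2.9): 2.86.
|2.92 − 2.86| = 0.06.

0.06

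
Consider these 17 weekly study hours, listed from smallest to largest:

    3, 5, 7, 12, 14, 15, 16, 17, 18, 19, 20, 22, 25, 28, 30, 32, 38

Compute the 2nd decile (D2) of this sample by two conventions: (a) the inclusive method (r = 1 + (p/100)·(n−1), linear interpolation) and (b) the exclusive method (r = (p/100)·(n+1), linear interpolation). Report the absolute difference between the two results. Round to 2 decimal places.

n = 17.
(a) r = 4.2; between ranks 4 (12) and 5 (14): 12.4.
(b) r = 3.6; between ranks 3 (7) and 4 (12): 10.
|12.4 − 10| = 2.4.

2.40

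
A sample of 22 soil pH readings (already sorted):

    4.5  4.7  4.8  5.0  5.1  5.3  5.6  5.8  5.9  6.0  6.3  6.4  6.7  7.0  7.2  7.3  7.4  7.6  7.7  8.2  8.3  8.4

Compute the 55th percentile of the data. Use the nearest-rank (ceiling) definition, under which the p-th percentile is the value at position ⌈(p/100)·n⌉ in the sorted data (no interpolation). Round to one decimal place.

n = 22.
Position = ⌈55/100 · 22⌉ = ⌈12.1⌉ = 13.
The value at rank 13 is 6.7.

6.7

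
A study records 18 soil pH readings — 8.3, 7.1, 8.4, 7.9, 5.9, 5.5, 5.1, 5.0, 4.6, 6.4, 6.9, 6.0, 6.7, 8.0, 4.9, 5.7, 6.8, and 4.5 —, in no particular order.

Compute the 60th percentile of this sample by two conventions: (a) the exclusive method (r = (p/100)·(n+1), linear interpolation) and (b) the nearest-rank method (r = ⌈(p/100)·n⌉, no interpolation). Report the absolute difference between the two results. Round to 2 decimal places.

Sorted: 4.5, 4.6, 4.9, 5.0, 5.1, 5.5, 5.7, 5.9, 6.0, 6.4, 6.7, 6.8, 6.9, 7.1, 7.9, 8.0, 8.3, 8.4.
n = 18.
(a) r = 11.4; between ranks 11 (6.7) and 12 (6.8): 6.74.
(b) the nearest-rank method: rank 11 → 6.7.
|6.74 − 6.7| = 0.04.

0.04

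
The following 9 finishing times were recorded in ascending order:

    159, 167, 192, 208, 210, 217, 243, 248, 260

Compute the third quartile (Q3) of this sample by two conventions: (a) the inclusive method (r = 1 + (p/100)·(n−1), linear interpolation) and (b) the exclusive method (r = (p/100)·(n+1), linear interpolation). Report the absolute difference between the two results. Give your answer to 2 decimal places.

2.50

n = 9.
(a) r = 7 → value at rank 7 = 243.
(b) r = 7.5; between ranks 7 (243) and 8 (248): 245.5.
|243 − 245.5| = 2.5.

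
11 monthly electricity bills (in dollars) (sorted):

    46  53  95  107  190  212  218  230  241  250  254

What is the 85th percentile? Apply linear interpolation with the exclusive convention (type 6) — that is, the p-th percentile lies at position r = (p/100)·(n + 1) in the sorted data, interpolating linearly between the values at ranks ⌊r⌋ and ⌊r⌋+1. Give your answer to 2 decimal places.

n = 11.
r = (85/100)·(11 + 1) = 10.2.
Rank 10 is 250 and rank 11 is 254.
Interpolate: 250 + 0.2·(254 − 250) = 250 + 0.2·4 = 250.8.

250.80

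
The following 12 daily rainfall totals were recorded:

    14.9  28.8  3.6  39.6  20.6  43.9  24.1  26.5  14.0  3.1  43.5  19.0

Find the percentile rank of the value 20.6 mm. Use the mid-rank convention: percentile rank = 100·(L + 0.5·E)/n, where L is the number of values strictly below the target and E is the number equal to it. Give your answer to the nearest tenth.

45.8

Sorted: 3.1, 3.6, 14.0, 14.9, 19.0, 20.6, 24.1, 26.5, 28.8, 39.6, 43.5, 43.9.
Count below 20.6: L = 5; count equal: E = 1; n = 12.
Percentile rank = 100·(5 + 0.5·1)/12 = 100·5.5/12 = 45.83.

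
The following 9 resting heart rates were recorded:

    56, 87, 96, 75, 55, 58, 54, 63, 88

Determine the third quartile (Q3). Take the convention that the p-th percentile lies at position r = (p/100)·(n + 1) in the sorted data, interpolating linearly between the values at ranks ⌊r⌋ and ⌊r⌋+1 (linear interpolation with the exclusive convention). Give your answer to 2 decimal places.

87.50

Sorted: 54, 55, 56, 58, 63, 75, 87, 88, 96.
n = 9.
r = (75/100)·(9 + 1) = 7.5.
Rank 7 is 87 and rank 8 is 88.
Interpolate: 87 + 0.5·(88 − 87) = 87 + 0.5·1 = 87.5.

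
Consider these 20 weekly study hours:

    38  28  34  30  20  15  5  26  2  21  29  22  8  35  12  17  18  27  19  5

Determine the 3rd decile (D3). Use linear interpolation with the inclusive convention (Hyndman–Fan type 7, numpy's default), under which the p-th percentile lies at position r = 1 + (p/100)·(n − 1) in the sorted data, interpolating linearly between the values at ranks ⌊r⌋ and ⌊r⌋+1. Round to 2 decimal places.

Sorted: 2, 5, 5, 8, 12, 15, 17, 18, 19, 20, 21, 22, 26, 27, 28, 29, 30, 34, 35, 38.
n = 20.
r = 1 + (30/100)·(20 − 1) = 1 + 5.7 = 6.7.
Rank 6 is 15 and rank 7 is 17.
Interpolate: 15 + 0.7·(17 − 15) = 15 + 0.7·2 = 16.4.

16.40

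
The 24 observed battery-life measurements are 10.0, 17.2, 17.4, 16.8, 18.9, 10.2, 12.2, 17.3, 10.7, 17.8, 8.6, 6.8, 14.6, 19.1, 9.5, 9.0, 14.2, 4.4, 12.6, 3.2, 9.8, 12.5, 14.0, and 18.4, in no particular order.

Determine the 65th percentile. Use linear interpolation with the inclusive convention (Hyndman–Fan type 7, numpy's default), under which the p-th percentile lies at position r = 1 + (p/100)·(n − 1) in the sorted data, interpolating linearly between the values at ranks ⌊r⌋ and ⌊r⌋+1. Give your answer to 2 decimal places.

Sorted: 3.2, 4.4, 6.8, 8.6, 9.0, 9.5, 9.8, 10.0, 10.2, 10.7, 12.2, 12.5, 12.6, 14.0, 14.2, 14.6, 16.8, 17.2, 17.3, 17.4, 17.8, 18.4, 18.9, 19.1.
n = 24.
r = 1 + (65/100)·(24 − 1) = 1 + 14.95 = 15.95.
Rank 15 is 14.2 and rank 16 is 14.6.
Interpolate: 14.2 + 0.95·(14.6 − 14.2) = 14.2 + 0.95·0.4 = 14.58.

14.58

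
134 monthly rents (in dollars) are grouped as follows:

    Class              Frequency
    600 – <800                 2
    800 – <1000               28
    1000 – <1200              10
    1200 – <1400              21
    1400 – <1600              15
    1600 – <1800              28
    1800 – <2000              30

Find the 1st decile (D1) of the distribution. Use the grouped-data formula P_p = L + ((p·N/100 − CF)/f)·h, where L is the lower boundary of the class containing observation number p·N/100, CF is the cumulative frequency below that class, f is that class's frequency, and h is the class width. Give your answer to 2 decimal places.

N = 134; target position k = 10/100 · 134 = 13.4.
Cumulative frequencies: 2, 30, 40, 61, 76, 104, 134.
Observation 13.4 falls in the class 800 – <1000.
L = 800, CF = 2, f = 28, h = 200.
P10 = 800 + ((13.4 − 2)/28)·200 = 800 + 81.4286 = 881.429.

881.43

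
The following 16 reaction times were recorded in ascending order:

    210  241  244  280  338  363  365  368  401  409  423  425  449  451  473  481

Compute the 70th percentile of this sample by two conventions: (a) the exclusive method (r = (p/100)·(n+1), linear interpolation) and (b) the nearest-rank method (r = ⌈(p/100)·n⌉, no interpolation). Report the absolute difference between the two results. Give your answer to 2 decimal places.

0.20

n = 16.
(a) r = 11.9; between ranks 11 (423) and 12 (425): 424.8.
(b) the nearest-rank method: rank 12 → 425.
|424.8 − 425| = 0.2.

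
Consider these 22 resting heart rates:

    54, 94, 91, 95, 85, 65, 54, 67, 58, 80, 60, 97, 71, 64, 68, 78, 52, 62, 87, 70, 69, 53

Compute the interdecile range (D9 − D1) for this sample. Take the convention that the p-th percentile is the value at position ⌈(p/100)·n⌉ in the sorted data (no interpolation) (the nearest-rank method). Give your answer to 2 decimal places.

40.00

Sorted: 52, 53, 54, 54, 58, 60, 62, 64, 65, 67, 68, 69, 70, 71, 78, 80, 85, 87, 91, 94, 95, 97.
n = 22.
P10: rank ⌈10/100·22⌉ = 3 → 54.
P90: rank ⌈90/100·22⌉ = 20 → 94.
Difference: 94 − 54 = 40.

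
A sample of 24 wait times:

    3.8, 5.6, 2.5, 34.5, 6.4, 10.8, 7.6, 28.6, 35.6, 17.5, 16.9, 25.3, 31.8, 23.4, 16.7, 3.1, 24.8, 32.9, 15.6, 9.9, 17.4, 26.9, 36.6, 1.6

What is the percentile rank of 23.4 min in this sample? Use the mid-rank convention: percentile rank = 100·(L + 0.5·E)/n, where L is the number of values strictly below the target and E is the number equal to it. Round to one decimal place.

60.4

Sorted: 1.6, 2.5, 3.1, 3.8, 5.6, 6.4, 7.6, 9.9, 10.8, 15.6, 16.7, 16.9, 17.4, 17.5, 23.4, 24.8, 25.3, 26.9, 28.6, 31.8, 32.9, 34.5, 35.6, 36.6.
Count below 23.4: L = 14; count equal: E = 1; n = 24.
Percentile rank = 100·(14 + 0.5·1)/24 = 100·14.5/24 = 60.42.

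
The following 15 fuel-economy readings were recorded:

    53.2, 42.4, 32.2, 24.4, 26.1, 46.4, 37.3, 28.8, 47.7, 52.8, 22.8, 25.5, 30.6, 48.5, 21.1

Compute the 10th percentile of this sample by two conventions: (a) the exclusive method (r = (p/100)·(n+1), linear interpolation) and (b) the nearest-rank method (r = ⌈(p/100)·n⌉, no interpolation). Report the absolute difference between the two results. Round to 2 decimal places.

Sorted: 21.1, 22.8, 24.4, 25.5, 26.1, 28.8, 30.6, 32.2, 37.3, 42.4, 46.4, 47.7, 48.5, 52.8, 53.2.
n = 15.
(a) r = 1.6; between ranks 1 (21.1) and 2 (22.8): 22.12.
(b) the nearest-rank method: rank 2 → 22.8.
|22.12 − 22.8| = 0.68.

0.68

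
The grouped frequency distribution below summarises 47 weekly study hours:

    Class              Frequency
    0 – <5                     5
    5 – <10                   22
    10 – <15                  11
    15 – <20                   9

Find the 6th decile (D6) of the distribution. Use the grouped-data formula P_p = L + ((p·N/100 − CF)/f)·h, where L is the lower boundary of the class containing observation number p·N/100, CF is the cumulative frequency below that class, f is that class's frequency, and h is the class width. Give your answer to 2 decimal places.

N = 47; target position k = 60/100 · 47 = 28.2.
Cumulative frequencies: 5, 27, 38, 47.
Observation 28.2 falls in the class 10 – <15.
L = 10, CF = 27, f = 11, h = 5.
P60 = 10 + ((28.2 − 27)/11)·5 = 10 + 0.545455 = 10.5455.

10.55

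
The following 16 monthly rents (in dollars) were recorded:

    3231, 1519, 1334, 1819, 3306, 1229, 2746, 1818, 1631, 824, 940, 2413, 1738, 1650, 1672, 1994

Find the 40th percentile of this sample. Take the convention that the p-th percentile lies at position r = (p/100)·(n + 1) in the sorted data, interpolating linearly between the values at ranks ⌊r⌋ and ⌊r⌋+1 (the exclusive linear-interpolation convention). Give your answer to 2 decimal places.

1646.20

Sorted: 824, 940, 1229, 1334, 1519, 1631, 1650, 1672, 1738, 1818, 1819, 1994, 2413, 2746, 3231, 3306.
n = 16.
r = (40/100)·(16 + 1) = 6.8.
Rank 6 is 1631 and rank 7 is 1650.
Interpolate: 1631 + 0.8·(1650 − 1631) = 1631 + 0.8·19 = 1646.2.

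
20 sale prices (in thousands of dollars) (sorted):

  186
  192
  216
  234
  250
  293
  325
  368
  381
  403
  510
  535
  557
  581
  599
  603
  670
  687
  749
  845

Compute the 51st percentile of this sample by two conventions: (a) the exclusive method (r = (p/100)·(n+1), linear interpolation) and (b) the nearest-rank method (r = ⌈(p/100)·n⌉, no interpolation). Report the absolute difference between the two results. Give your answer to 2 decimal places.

31.03

n = 20.
(a) r = 10.71; between ranks 10 (403) and 11 (510): 478.97.
(b) the nearest-rank method: rank 11 → 510.
|478.97 − 510| = 31.03.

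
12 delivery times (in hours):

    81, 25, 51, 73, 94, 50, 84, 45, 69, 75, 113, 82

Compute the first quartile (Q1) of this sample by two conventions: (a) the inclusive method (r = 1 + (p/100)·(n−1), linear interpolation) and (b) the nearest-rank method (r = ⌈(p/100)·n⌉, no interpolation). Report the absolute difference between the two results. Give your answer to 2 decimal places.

Sorted: 25, 45, 50, 51, 69, 73, 75, 81, 82, 84, 94, 113.
n = 12.
(a) r = 3.75; between ranks 3 (50) and 4 (51): 50.75.
(b) the nearest-rank method: rank 3 → 50.
|50.75 − 50| = 0.75.

0.75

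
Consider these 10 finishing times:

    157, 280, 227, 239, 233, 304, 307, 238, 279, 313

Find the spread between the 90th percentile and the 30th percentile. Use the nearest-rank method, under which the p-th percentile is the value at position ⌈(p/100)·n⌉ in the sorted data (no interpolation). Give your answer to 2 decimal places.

Sorted: 157, 227, 233, 238, 239, 279, 280, 304, 307, 313.
n = 10.
P30: rank ⌈30/100·10⌉ = 3 → 233.
P90: rank ⌈90/100·10⌉ = 9 → 307.
Difference: 307 − 233 = 74.

74.00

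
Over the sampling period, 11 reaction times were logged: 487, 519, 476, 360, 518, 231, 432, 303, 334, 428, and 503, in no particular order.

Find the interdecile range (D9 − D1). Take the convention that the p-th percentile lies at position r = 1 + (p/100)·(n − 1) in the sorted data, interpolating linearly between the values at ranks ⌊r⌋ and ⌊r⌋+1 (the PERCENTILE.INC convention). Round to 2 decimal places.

Sorted: 231, 303, 334, 360, 428, 432, 476, 487, 503, 518, 519.
n = 11.
P10: r = 2 (integer) → 303.
P90: r = 10 (integer) → 518.
Difference: 518 − 303 = 215.

215.00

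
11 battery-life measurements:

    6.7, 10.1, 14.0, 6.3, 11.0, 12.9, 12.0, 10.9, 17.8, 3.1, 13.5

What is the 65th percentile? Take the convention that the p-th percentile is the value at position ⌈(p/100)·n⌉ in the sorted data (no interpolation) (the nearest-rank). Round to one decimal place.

12.9

Sorted: 3.1, 6.3, 6.7, 10.1, 10.9, 11.0, 12.0, 12.9, 13.5, 14.0, 17.8.
n = 11.
Position = ⌈65/100 · 11⌉ = ⌈7.15⌉ = 8.
The value at rank 8 is 12.9.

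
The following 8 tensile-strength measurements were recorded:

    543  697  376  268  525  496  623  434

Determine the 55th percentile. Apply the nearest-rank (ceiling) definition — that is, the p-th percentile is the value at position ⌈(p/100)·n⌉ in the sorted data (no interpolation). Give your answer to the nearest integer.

Sorted: 268, 376, 434, 496, 525, 543, 623, 697.
n = 8.
Position = ⌈55/100 · 8⌉ = ⌈4.4⌉ = 5.
The value at rank 5 is 525.

525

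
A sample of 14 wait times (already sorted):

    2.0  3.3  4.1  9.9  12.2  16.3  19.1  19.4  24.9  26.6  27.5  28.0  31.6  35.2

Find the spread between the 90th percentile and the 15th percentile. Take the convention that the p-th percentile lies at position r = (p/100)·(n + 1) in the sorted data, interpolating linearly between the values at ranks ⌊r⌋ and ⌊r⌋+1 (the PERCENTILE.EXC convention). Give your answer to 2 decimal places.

n = 14.
P15: r = 2.25; ranks 2–3 are 3.3, 4.1; interpolating gives 3.5.
P90: r = 13.5; ranks 13–14 are 31.6, 35.2; interpolating gives 33.4.
Difference: 33.4 − 3.5 = 29.9.

29.90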